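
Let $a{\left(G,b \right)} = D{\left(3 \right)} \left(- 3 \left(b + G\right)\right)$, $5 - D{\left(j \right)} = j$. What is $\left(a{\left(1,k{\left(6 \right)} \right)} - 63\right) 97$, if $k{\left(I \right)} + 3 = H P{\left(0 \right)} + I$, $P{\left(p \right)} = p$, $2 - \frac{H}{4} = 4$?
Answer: $-8439$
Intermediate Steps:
$H = -8$ ($H = 8 - 16 = -8$)
$D{\left(j \right)} = 5 - j$
$k{\left(I \right)} = -3 + I$ ($k{\left(I \right)} = -3 + \left(\left(-8\right) 0 + I\right) = -3 + \left(0 + I\right) = -3 + I$)
$a{\left(G,b \right)} = - 6 G - 6 b$ ($a{\left(G,b \right)} = \left(5 - 3\right) \left(- 3 \left(b + G\right)\right) = \left(5 - 3\right) \left(- 3 \left(G + b\right)\right) = 2 \left(- 3 G - 3 b\right) = - 6 G - 6 b$)
$\left(a{\left(1,k{\left(6 \right)} \right)} - 63\right) 97 = \left(\left(\left(-6\right) 1 - 6 \left(-3 + 6\right)\right) - 63\right) 97 = \left(\left(-6 - 18\right) - 63\right) 97 = \left(-24 - 63\right) 97 = \left(-87\right) 97 = -8439$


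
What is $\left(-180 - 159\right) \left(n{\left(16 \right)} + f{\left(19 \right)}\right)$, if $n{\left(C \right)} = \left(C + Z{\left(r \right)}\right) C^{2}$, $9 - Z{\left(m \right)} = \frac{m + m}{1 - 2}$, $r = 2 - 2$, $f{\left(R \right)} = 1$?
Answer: $-2169939$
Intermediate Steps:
$r = 0$ ($r = 2 - 2 = 0$)
$Z{\left(m \right)} = 9 + 2 m$ ($Z{\left(m \right)} = 9 - \frac{m + m}{1 - 2} = 9 - \frac{2 m}{-1} = 9 - 2 m \left(-1\right) = 9 - - 2 m = 9 + 2 m$)
$n{\left(C \right)} = C^{2} \left(9 + C\right)$ ($n{\left(C \right)} = \left(C + \left(9 + 2 \cdot 0\right)\right) C^{2} = \left(C + \left(9 + 0\right)\right) C^{2} = \left(C + 9\right) C^{2} = \left(9 + C\right) C^{2} = C^{2} \left(9 + C\right)$)
$\left(-180 - 159\right) \left(n{\left(16 \right)} + f{\left(19 \right)}\right) = \left(-180 - 159\right) \left(16^{2} \left(9 + 16\right) + 1\right) = - 339 \left(256 \cdot 25 + 1\right) = - 339 \left(6400 + 1\right) = \left(-339\right) 6401 = -2169939$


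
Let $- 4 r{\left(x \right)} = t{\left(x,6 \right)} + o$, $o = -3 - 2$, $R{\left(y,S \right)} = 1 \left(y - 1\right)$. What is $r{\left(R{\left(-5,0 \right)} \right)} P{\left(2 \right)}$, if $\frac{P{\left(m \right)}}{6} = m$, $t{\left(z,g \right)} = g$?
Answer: $-3$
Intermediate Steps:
$R{\left(y,S \right)} = -1 + y$ ($R{\left(y,S \right)} = 1 \left(-1 + y\right) = -1 + y$)
$o = -5$ ($o = -3 - 2 = -5$)
$P{\left(m \right)} = 6 m$
$r{\left(x \right)} = - \frac{1}{4}$ ($r{\left(x \right)} = - \frac{6 - 5}{4} = \left(- \frac{1}{4}\right) 1 = - \frac{1}{4}$)
$r{\left(R{\left(-5,0 \right)} \right)} P{\left(2 \right)} = - \frac{6 \cdot 2}{4} = \left(- \frac{1}{4}\right) 12 = -3$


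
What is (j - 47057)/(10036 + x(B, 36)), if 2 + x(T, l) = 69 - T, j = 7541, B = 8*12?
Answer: -39516/10007 ≈ -3.9488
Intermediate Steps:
B = 96
x(T, l) = 67 - T (x(T, l) = -2 + (69 - T) = 67 - T)
(j - 47057)/(10036 + x(B, 36)) = (7541 - 47057)/(10036 + (67 - 1*96)) = -39516/(10036 + (67 - 96)) = -39516/(10036 - 29) = -39516/10007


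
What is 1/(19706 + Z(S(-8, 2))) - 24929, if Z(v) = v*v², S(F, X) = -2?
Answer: -491051441/19698 ≈ -24929.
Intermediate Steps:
Z(v) = v³
1/(19706 + Z(S(-8, 2))) - 24929 = 1/(19706 + (-2)³) - 24929 = 1/(19706 - 8) - 24929 = 1/19698 - 24929 = -491051441/19698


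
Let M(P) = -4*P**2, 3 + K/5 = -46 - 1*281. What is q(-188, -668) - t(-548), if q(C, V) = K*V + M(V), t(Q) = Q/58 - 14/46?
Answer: -455351727/667 ≈ -6.8269e+5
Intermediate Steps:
K = -1650 (K = -15 + 5*(-46 - 1*281) = -15 + 5*(-46 - 281) = -15 + 5*(-327) = -15 - 1635 = -1650)
t(Q) = -7/23 + Q/58 (t(Q) = Q*(1/58) - 14*1/46 = Q/58 - 7/23 = -7/23 + Q/58)
q(C, V) = -1650*V - 4*V**2
q(-188, -668) - t(-548) = 2*(-668)*(-825 - 2*(-668)) - (-7/23 + (1/58)*(-548)) = 2*(-668)*(-825 + 1336) - (-7/23 - 274/29) = 2*(-668)*511 - 1*(-6505/667) = -682696 + 6505/667 = -455351727/667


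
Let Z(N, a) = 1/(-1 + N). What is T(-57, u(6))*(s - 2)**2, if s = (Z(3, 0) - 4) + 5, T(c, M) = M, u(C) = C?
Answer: 3/2 ≈ 1.5000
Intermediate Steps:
s = 3/2 (s = (1/(-1 + 3) - 4) + 5 = (1/2 - 4) + 5 = -7/2 + 5 = 3/2 ≈ 1.5000)
T(-57, u(6))*(s - 2)**2 = 6*(3/2 - 2)**2 = 6*(-1/2)**2 = 6*(1/4) = 3/2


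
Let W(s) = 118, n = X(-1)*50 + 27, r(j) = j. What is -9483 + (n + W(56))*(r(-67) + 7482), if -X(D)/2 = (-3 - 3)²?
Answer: -25628308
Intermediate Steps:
X(D) = -72 (X(D) = -2*(-3 - 3)² = -2*(-6)² = -2*36 = -72)
n = -3573 (n = -72*50 + 27 = -3600 + 27 = -3573)
-9483 + (n + W(56))*(r(-67) + 7482) = -9483 + (-3573 + 118)*(-67 + 7482) = -9483 - 3455*7415 = -9483 - 25618825 = -25628308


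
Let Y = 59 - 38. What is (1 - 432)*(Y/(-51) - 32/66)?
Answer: 216793/561 ≈ 386.44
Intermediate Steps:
Y = 21
(1 - 432)*(Y/(-51) - 32/66) = (1 - 432)*(21/(-51) - 32/66) = -431*(21*(-1/51) - 32*1/66) = -431*(-7/17 - 16/33) = -431*(-503/561) = 216793/561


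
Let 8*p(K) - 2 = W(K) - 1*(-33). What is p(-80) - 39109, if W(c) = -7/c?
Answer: -25026953/640 ≈ -39105.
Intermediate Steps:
p(K) = 35/8 - 7/(8*K) (p(K) = ¼ + (-7/K - 1*(-33))/8 = ¼ + (-7/K + 33)/8 = ¼ + (33 - 7/K)/8 = ¼ + (33/8 - 7/(8*K)) = 35/8 - 7/(8*K))
p(-80) - 39109 = (7/8)*(-1 + 5*(-80))/(-80) - 39109 = (7/8)*(-1/80)*(-1 - 400) - 39109 = (7/8)*(-1/80)*(-401) - 39109 = 2807/640 - 39109 = -25026953/640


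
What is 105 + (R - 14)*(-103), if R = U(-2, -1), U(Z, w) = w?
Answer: 1650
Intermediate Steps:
R = -1
105 + (R - 14)*(-103) = 105 + (-1 - 14)*(-103) = 105 - 15*(-103) = 105 + 1545 = 1650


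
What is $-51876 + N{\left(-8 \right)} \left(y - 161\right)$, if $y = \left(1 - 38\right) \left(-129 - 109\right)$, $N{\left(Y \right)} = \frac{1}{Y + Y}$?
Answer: $- \frac{838661}{16} \approx -52416.0$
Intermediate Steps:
$N{\left(Y \right)} = \frac{1}{2 Y}$
$y = 8806$ ($y = \left(-37\right) \left(-238\right) = 8806$)
$-51876 + N{\left(-8 \right)} \left(y - 161\right) = -51876 + \frac{1}{2 \left(-8\right)} \left(8806 - 161\right) = -51876 + \frac{1}{2} \left(- \frac{1}{8}\right) 8645 = -51876 - \frac{8645}{16} = - \frac{838661}{16}$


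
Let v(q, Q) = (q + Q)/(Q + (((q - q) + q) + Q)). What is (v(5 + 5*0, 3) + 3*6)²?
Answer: 42436/121 ≈ 350.71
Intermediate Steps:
v(q, Q) = (Q + q)/(q + 2*Q) (v(q, Q) = (Q + q)/(Q + ((0 + q) + Q)) = (Q + q)/(Q + (q + Q)) = (Q + q)/(Q + (Q + q)) = (Q + q)/(q + 2*Q))
(v(5 + 5*0, 3) + 3*6)² = ((3 + (5 + 5*0))/((5 + 5*0) + 2*3) + 3*6)² = ((3 + (5 + 0))/((5 + 0) + 6) + 18)² = ((3 + 5)/(5 + 6) + 18)² = (8/11 + 18)² = (206/11)² = 42436/121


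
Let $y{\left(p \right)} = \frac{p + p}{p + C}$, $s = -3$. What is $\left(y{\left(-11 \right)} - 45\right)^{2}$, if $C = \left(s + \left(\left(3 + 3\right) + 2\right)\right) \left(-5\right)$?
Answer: $\frac{638401}{324} \approx 1970.4$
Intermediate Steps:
$C = -25$ ($C = \left(-3 + \left(\left(3 + 3\right) + 2\right)\right) \left(-5\right) = \left(-3 + \left(6 + 2\right)\right) \left(-5\right) = \left(-3 + 8\right) \left(-5\right) = 5 \left(-5\right) = -25$)
$y{\left(p \right)} = \frac{2 p}{-25 + p}$ ($y{\left(p \right)} = \frac{p + p}{p - 25} = \frac{2 p}{-25 + p}$)
$\left(y{\left(-11 \right)} - 45\right)^{2} = \left(2 \left(-11\right) \frac{1}{-25 - 11} - 45\right)^{2} = \left(2 \left(-11\right) \frac{1}{-36} - 45\right)^{2} = \left(2 \left(-11\right) \left(- \frac{1}{36}\right) - 45\right)^{2} = \left(\frac{11}{18} - 45\right)^{2} = \left(- \frac{799}{18}\right)^{2} = \frac{638401}{324}$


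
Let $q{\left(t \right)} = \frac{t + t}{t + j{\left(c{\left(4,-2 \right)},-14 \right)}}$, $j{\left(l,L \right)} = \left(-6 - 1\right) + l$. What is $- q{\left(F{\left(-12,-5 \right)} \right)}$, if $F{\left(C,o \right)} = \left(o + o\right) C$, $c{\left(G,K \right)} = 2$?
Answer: $- \frac{48}{23} \approx -2.087$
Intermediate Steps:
$F{\left(C,o \right)} = 2 C o$ ($F{\left(C,o \right)} = 2 o C = 2 C o$)
$j{\left(l,L \right)} = -7 + l$
$q{\left(t \right)} = \frac{2 t}{-5 + t}$ ($q{\left(t \right)} = \frac{t + t}{t + \left(-7 + 2\right)} = \frac{2 t}{t - 5} = \frac{2 t}{-5 + t}$)
$- q{\left(F{\left(-12,-5 \right)} \right)} = - \frac{2 \cdot 2 \left(-12\right) \left(-5\right)}{-5 + 2 \left(-12\right) \left(-5\right)} = - \frac{2 \cdot 120}{-5 + 120} = - \frac{2 \cdot 120}{115} = \left(-1\right) \frac{48}{23} = - \frac{48}{23}$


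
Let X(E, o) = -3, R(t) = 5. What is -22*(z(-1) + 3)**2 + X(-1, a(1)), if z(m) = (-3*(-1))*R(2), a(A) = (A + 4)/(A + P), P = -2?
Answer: -7131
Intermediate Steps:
a(A) = (4 + A)/(-2 + A) (a(A) = (A + 4)/(A - 2) = (4 + A)/(-2 + A))
z(m) = 15 (z(m) = -3*(-1)*5 = 3*5 = 15)
-22*(z(-1) + 3)**2 + X(-1, a(1)) = -22*(15 + 3)**2 - 3 = -22*18**2 - 3 = -22*324 - 3 = -7128 - 3 = -7131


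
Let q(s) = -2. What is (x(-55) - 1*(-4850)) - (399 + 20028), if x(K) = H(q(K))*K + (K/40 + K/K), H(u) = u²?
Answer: -126379/8 ≈ -15797.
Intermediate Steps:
x(K) = 1 + 161*K/40 (x(K) = (-2)²*K + (K/40 + K/K) = 4*K + (K*(1/40) + 1) = 4*K + (K/40 + 1) = 4*K + (1 + K/40) = 1 + 161*K/40)
(x(-55) - 1*(-4850)) - (399 + 20028) = ((1 + (161/40)*(-55)) - 1*(-4850)) - (399 + 20028) = ((1 - 1771/8) + 4850) - 1*20427 = (-1763/8 + 4850) - 20427 = 37037/8 - 20427 = -126379/8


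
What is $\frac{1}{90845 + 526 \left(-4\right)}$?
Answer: $\frac{1}{88741} \approx 1.1269 \cdot 10^{-5}$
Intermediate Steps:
$\frac{1}{90845 + 526 \left(-4\right)} = \frac{1}{90845 - 2104} = \frac{1}{88741}$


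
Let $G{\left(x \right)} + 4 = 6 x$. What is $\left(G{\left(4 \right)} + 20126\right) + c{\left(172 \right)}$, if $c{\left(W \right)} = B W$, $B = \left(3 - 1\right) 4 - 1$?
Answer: $21350$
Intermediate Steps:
$G{\left(x \right)} = -4 + 6 x$
$B = 7$ ($B = 2 \cdot 4 - 1 = 8 - 1 = 7$)
$c{\left(W \right)} = 7 W$
$\left(G{\left(4 \right)} + 20126\right) + c{\left(172 \right)} = \left(\left(-4 + 6 \cdot 4\right) + 20126\right) + 7 \cdot 172 = \left(\left(-4 + 24\right) + 20126\right) + 1204 = \left(20 + 20126\right) + 1204 = 20146 + 1204 = 21350$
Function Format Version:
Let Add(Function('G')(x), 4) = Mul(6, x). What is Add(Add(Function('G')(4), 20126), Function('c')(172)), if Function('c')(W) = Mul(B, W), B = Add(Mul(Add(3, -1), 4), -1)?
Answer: 21350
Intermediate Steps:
Function('G')(x) = Add(-4, Mul(6, x))
B = 7 (B = Add(Mul(2, 4), -1) = Add(8, -1) = 7)
Function('c')(W) = Mul(7, W)
Add(Add(Function('G')(4), 20126), Function('c')(172)) = Add(Add(Add(-4, Mul(6, 4)), 20126), Mul(7, 172)) = Add(Add(Add(-4, 24), 20126), 1204) = Add(Add(20, 20126), 1204) = Add(20146, 1204) = 21350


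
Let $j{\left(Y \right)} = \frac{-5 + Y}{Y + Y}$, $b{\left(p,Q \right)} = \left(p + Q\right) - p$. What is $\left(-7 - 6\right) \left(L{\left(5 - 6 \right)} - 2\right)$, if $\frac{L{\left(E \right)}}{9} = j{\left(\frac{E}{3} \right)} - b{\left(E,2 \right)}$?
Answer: $-676$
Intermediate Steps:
$b{\left(p,Q \right)} = Q$ ($b{\left(p,Q \right)} = \left(Q + p\right) - p = Q$)
$j{\left(Y \right)} = \frac{-5 + Y}{2 Y}$
$L{\left(E \right)} = -18 + \frac{27 \left(-5 + \frac{E}{3}\right)}{2 E}$ ($L{\left(E \right)} = 9 \left(\frac{-5 + \frac{E}{3}}{2 \frac{E}{3}} - 2\right) = 9 \left(\frac{\frac{3}{E} \left(-5 + \frac{E}{3}\right)}{2} - 2\right) = 9 \left(\frac{3 \left(-5 + \frac{E}{3}\right)}{2 E} - 2\right) = 9 \left(-2 + \frac{3 \left(-5 + \frac{E}{3}\right)}{2 E}\right) = -18 + \frac{27 \left(-5 + \frac{E}{3}\right)}{2 E}$)
$\left(-7 - 6\right) \left(L{\left(5 - 6 \right)} - 2\right) = \left(-7 - 6\right) \left(\frac{27 \left(-5 - \left(5 - 6\right)\right)}{2 \left(5 - 6\right)} - 2\right) = - 13 \left(\frac{27 \left(-5 - -1\right)}{2 \left(-1\right)} - 2\right) = - 13 \left(\frac{27}{2} \left(-1\right) \left(-5 + 1\right) - 2\right) = - 13 \left(\frac{27}{2} \left(-1\right) \left(-4\right) - 2\right) = - 13 \left(54 - 2\right) = \left(-13\right) 52 = -676$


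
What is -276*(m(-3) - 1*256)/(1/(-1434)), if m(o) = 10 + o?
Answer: -98550216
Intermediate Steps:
-276*(m(-3) - 1*256)/(1/(-1434)) = -276*((10 - 3) - 1*256)/(1/(-1434)) = -276*(7 - 256)/(-1/1434) = -(-68724)*(-1434) = -276*357066 = -98550216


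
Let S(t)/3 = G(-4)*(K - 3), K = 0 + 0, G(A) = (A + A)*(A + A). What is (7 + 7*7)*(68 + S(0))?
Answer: -28448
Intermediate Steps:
G(A) = 4*A² (G(A) = (2*A)*(2*A) = 4*A²)
K = 0
S(t) = -576 (S(t) = 3*((4*(-4)²)*(0 - 3)) = 3*((4*16)*(-3)) = 3*(64*(-3)) = 3*(-192) = -576)
(7 + 7*7)*(68 + S(0)) = (7 + 7*7)*(68 - 576) = (7 + 49)*(-508) = 56*(-508) = -28448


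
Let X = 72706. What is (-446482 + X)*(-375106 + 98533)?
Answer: 103376349648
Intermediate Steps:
(-446482 + X)*(-375106 + 98533) = (-446482 + 72706)*(-375106 + 98533) = -373776*(-276573) = 103376349648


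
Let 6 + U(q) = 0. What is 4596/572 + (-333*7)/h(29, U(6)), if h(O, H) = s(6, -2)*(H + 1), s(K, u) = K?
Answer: 122601/1430 ≈ 85.735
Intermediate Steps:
U(q) = -6 (U(q) = -6 + 0 = -6)
h(O, H) = 6 + 6*H (h(O, H) = 6*(H + 1) = 6*(1 + H) = 6 + 6*H)
4596/572 + (-333*7)/h(29, U(6)) = 4596/572 + (-333*7)/(6 + 6*(-6)) = 4596*(1/572) - 2331/(6 - 36) = 1149/143 - 2331/(-30) = 1149/143 - 2331*(-1/30) = 1149/143 + 777/10 = 122601/1430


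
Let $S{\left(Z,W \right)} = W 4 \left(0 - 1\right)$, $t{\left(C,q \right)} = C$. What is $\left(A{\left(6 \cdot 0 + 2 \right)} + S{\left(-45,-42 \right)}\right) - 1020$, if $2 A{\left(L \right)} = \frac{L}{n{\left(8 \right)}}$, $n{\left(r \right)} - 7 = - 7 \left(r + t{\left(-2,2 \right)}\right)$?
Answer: $- \frac{29821}{35} \approx -852.03$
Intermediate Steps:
$n{\left(r \right)} = 21 - 7 r$ ($n{\left(r \right)} = 7 - 7 \left(r - 2\right) = 7 - 7 \left(-2 + r\right) = 7 - \left(-14 + 7 r\right) = 21 - 7 r$)
$S{\left(Z,W \right)} = - 4 W$ ($S{\left(Z,W \right)} = 4 W \left(0 - 1\right) = 4 W \left(-1\right) = - 4 W$)
$A{\left(L \right)} = - \frac{L}{70}$ ($A{\left(L \right)} = \frac{L \frac{1}{21 - 56}}{2} = \frac{L \frac{1}{-35}}{2} = \frac{L \left(- \frac{1}{35}\right)}{2} = \frac{\left(- \frac{1}{35}\right) L}{2} = - \frac{L}{70}$)
$\left(A{\left(6 \cdot 0 + 2 \right)} + S{\left(-45,-42 \right)}\right) - 1020 = \left(- \frac{6 \cdot 0 + 2}{70} - -168\right) - 1020 = \left(- \frac{0 + 2}{70} + 168\right) - 1020 = \left(\left(- \frac{1}{70}\right) 2 + 168\right) - 1020 = \left(- \frac{1}{35} + 168\right) - 1020 = \frac{5879}{35} - 1020 = - \frac{29821}{35}$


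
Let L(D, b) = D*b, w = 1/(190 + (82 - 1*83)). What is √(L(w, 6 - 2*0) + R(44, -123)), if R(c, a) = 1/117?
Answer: √3003/273 ≈ 0.20073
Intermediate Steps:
R(c, a) = 1/117
w = 1/189 (w = 1/(190 + (82 - 83)) = 1/(190 - 1) = 1/189 ≈ 0.0052910)
√(L(w, 6 - 2*0) + R(44, -123)) = √((6 - 2*0)/189 + 1/117) = √((6 + 0)/189 + 1/117) = √((1/189)*6 + 1/117) = √(2/63 + 1/117) = √(11/273) = √3003/273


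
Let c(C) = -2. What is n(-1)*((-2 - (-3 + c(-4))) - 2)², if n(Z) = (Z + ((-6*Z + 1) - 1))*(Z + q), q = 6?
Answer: 25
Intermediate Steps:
n(Z) = -5*Z*(6 + Z) (n(Z) = (Z + ((-6*Z + 1) - 1))*(Z + 6) = (Z + ((1 - 6*Z) - 1))*(6 + Z) = (Z - 6*Z)*(6 + Z) = (-5*Z)*(6 + Z) = -5*Z*(6 + Z))
n(-1)*((-2 - (-3 + c(-4))) - 2)² = (-5*(-1)*(6 - 1))*((-2 - (-3 - 2)) - 2)² = (-5*(-1)*5)*((-2 - 1*(-5)) - 2)² = 25*((-2 + 5) - 2)² = 25*(3 - 2)² = 25*1² = 25*1 = 25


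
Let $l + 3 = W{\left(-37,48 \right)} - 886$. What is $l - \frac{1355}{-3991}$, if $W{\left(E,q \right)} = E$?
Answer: $- \frac{3694311}{3991} \approx -925.66$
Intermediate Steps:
$l = -926$ ($l = -3 - 923 = -926$)
$l - \frac{1355}{-3991} = -926 - \frac{1355}{-3991} = -926 - - \frac{1355}{3991} = -926 + \frac{1355}{3991} = - \frac{3694311}{3991}$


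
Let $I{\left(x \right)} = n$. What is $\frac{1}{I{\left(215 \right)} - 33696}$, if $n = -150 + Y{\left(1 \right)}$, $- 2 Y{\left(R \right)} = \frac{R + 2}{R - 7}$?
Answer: $- \frac{4}{135383} \approx -2.9546 \cdot 10^{-5}$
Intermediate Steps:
$Y{\left(R \right)} = - \frac{2 + R}{2 \left(-7 + R\right)}$ ($Y{\left(R \right)} = - \frac{\left(R + 2\right) \frac{1}{R - 7}}{2} = - \frac{\left(2 + R\right) \frac{1}{-7 + R}}{2} = - \frac{\frac{1}{-7 + R} \left(2 + R\right)}{2} = - \frac{2 + R}{2 \left(-7 + R\right)}$)
$n = - \frac{599}{4}$ ($n = -150 + \frac{-2 - 1}{2 \left(-7 + 1\right)} = -150 + \frac{-2 - 1}{2 \left(-6\right)} = -150 + \frac{1}{2} \left(- \frac{1}{6}\right) \left(-3\right) = -150 + \frac{1}{4} = - \frac{599}{4} \approx -149.75$)
$I{\left(x \right)} = - \frac{599}{4}$
$\frac{1}{I{\left(215 \right)} - 33696} = \frac{1}{- \frac{599}{4} - 33696} = \frac{1}{- \frac{135383}{4}} = - \frac{4}{135383}$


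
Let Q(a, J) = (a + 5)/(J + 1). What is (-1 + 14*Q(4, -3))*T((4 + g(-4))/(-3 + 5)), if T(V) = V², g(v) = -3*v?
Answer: -4096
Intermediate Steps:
Q(a, J) = (5 + a)/(1 + J)
(-1 + 14*Q(4, -3))*T((4 + g(-4))/(-3 + 5)) = (-1 + 14*((5 + 4)/(1 - 3)))*((4 - 3*(-4))/(-3 + 5))² = (-1 + 14*(9/(-2)))*((4 + 12)/2)² = (-1 + 14*(-½*9))*(16*(½))² = (-1 + 14*(-9/2))*8² = (-1 - 63)*64 = -64*64 = -4096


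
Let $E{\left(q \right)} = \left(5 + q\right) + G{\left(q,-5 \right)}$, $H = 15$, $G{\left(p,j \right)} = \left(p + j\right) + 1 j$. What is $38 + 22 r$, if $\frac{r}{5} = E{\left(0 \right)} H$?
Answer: $-8212$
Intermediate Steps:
$G{\left(p,j \right)} = p + 2 j$ ($G{\left(p,j \right)} = \left(j + p\right) + j = p + 2 j$)
$E{\left(q \right)} = -5 + 2 q$ ($E{\left(q \right)} = \left(5 + q\right) + \left(q + 2 \left(-5\right)\right) = \left(5 + q\right) + \left(q - 10\right) = \left(5 + q\right) + \left(-10 + q\right) = -5 + 2 q$)
$r = -375$ ($r = 5 \left(-5 + 2 \cdot 0\right) 15 = 5 \left(-5 + 0\right) 15 = 5 \left(\left(-5\right) 15\right) = 5 \left(-75\right) = -375$)
$38 + 22 r = 38 + 22 \left(-375\right) = 38 - 8250 = -8212$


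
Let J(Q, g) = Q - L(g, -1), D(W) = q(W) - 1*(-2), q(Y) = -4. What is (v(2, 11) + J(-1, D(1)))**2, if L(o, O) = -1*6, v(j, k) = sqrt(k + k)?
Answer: (5 + sqrt(22))**2 ≈ 93.904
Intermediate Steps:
v(j, k) = sqrt(2)*sqrt(k) (v(j, k) = sqrt(2*k) = sqrt(2)*sqrt(k))
L(o, O) = -6
D(W) = -2 (D(W) = -4 - 1*(-2) = -4 + 2 = -2)
J(Q, g) = 6 + Q (J(Q, g) = Q - 1*(-6) = Q + 6 = 6 + Q)
(v(2, 11) + J(-1, D(1)))**2 = (sqrt(2)*sqrt(11) + (6 - 1))**2 = (sqrt(22) + 5)**2 = (5 + sqrt(22))**2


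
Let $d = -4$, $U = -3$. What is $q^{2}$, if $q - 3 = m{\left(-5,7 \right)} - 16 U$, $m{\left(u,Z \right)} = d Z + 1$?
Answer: $576$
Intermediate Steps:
$m{\left(u,Z \right)} = 1 - 4 Z$ ($m{\left(u,Z \right)} = - 4 Z + 1 = 1 - 4 Z$)
$q = 24$ ($q = 3 + \left(\left(1 - 28\right) - -48\right) = 3 + \left(\left(1 - 28\right) + 48\right) = 3 + \left(-27 + 48\right) = 3 + 21 = 24$)
$q^{2} = 24^{2} = 576$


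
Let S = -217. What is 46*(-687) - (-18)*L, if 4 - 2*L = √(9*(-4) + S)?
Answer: -31566 - 9*I*√253 ≈ -31566.0 - 143.15*I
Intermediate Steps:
L = 2 - I*√253/2 (L = 2 - √(9*(-4) - 217)/2 = 2 - √(-36 - 217)/2 = 2 - I*√253/2 ≈ 2.0 - 7.953*I)
46*(-687) - (-18)*L = 46*(-687) - (-18)*(2 - I*√253/2) = -31602 - (-36 + 9*I*√253) = -31602 + (36 - 9*I*√253) = -31566 - 9*I*√253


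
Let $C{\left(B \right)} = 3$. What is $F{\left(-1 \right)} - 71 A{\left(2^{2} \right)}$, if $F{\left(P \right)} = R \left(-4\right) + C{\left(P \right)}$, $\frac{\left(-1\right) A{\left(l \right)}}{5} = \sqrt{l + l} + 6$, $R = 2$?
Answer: $2125 + 710 \sqrt{2} \approx 3129.1$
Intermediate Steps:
$A{\left(l \right)} = -30 - 5 \sqrt{2} \sqrt{l}$ ($A{\left(l \right)} = - 5 \left(\sqrt{l + l} + 6\right) = - 5 \left(\sqrt{2 l} + 6\right) = - 5 \left(\sqrt{2} \sqrt{l} + 6\right) = - 5 \left(6 + \sqrt{2} \sqrt{l}\right) = -30 - 5 \sqrt{2} \sqrt{l}$)
$F{\left(P \right)} = -5$ ($F{\left(P \right)} = 2 \left(-4\right) + 3 = -8 + 3 = -5$)
$F{\left(-1 \right)} - 71 A{\left(2^{2} \right)} = -5 - 71 \left(-30 - 5 \sqrt{2} \sqrt{2^{2}}\right) = -5 - 71 \left(-30 - 5 \sqrt{2} \sqrt{4}\right) = -5 - 71 \left(-30 - 5 \sqrt{2} \cdot 2\right) = -5 - 71 \left(-30 - 10 \sqrt{2}\right) = -5 + \left(2130 + 710 \sqrt{2}\right) = 2125 + 710 \sqrt{2}$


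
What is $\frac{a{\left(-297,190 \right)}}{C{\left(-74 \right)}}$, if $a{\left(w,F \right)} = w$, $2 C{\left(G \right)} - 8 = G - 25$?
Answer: $\frac{594}{91} \approx 6.5275$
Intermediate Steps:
$C{\left(G \right)} = - \frac{17}{2} + \frac{G}{2}$ ($C{\left(G \right)} = 4 + \frac{G - 25}{2} = 4 + \frac{-25 + G}{2} = 4 + \left(- \frac{25}{2} + \frac{G}{2}\right) = - \frac{17}{2} + \frac{G}{2}$)
$\frac{a{\left(-297,190 \right)}}{C{\left(-74 \right)}} = - \frac{297}{- \frac{17}{2} + \frac{1}{2} \left(-74\right)} = - \frac{297}{- \frac{17}{2} - 37} = - \frac{297}{- \frac{91}{2}} = \left(-297\right) \left(- \frac{2}{91}\right) = \frac{594}{91}$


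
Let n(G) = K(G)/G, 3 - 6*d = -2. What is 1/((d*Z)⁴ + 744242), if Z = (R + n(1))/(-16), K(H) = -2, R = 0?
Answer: 5308416/3950746141297 ≈ 1.3436e-6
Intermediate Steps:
d = ⅚ (d = ½ - ⅙*(-2) = ½ + ⅓ = ⅚ ≈ 0.83333)
n(G) = -2/G
Z = ⅛ (Z = (0 - 2/1)/(-16) = (0 - 2*1)*(-1/16) = (0 - 2)*(-1/16) = -2*(-1/16) = ⅛ ≈ 0.12500)
1/((d*Z)⁴ + 744242) = 1/(((⅚)*(⅛))⁴ + 744242) = 1/((5/48)⁴ + 744242) = 1/(625/5308416 + 744242) = 1/(3950746141297/5308416) = 5308416/3950746141297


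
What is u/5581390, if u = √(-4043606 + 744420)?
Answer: 11*I*√27266/5581390 ≈ 0.00032543*I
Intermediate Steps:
u = 11*I*√27266 (u = √(-3299186) = 11*I*√27266 ≈ 1816.4*I)
u/5581390 = (11*I*√27266)/5581390 = (11*I*√27266)*(1/5581390) = 11*I*√27266/5581390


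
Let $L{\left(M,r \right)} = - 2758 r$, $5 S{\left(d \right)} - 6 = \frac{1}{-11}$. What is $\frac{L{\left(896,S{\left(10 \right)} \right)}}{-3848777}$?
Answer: $\frac{35854}{42336547} \approx 0.00084688$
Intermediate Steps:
$S{\left(d \right)} = \frac{13}{11}$ ($S{\left(d \right)} = \frac{6}{5} + \frac{1}{5 \left(-11\right)} = \frac{6}{5} + \frac{1}{5} \left(- \frac{1}{11}\right) = \frac{6}{5} - \frac{1}{55} = \frac{13}{11}$)
$\frac{L{\left(896,S{\left(10 \right)} \right)}}{-3848777} = \frac{\left(-2758\right) \frac{13}{11}}{-3848777} = \left(- \frac{35854}{11}\right) \left(- \frac{1}{3848777}\right) = \frac{35854}{42336547}$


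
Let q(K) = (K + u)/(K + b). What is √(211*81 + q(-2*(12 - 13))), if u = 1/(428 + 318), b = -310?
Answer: √225572631335590/114884 ≈ 130.73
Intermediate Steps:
u = 1/746 ≈ 0.0013405
q(K) = (1/746 + K)/(-310 + K) (q(K) = (K + 1/746)/(K - 310) = (1/746 + K)/(-310 + K))
√(211*81 + q(-2*(12 - 13))) = √(211*81 + (1/746 - 2*(12 - 13))/(-310 - 2*(12 - 13))) = √(17091 + (1/746 - 2*(-1))/(-310 - 2*(-1))) = √(17091 + (1/746 + 2)/(-310 + 2)) = √(17091 + (1493/746)/(-308)) = √(17091 - 1/308*1493/746) = √(17091 - 1493/229768) = √(3926963395/229768) = √225572631335590/114884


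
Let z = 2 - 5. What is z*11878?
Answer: -35634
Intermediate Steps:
z = -3
z*11878 = -3*11878 = -35634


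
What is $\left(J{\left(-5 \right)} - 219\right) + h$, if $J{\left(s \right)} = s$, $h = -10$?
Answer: $-234$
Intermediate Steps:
$\left(J{\left(-5 \right)} - 219\right) + h = \left(-5 - 219\right) - 10 = -224 - 10 = -234$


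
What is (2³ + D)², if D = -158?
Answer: 22500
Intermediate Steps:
(2³ + D)² = (2³ - 158)² = (8 - 158)² = (-150)² = 22500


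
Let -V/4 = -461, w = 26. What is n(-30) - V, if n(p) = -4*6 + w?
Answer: -1842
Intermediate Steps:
V = 1844 (V = -4*(-461) = 1844)
n(p) = 2 (n(p) = -4*6 + 26 = -24 + 26 = 2)
n(-30) - V = 2 - 1*1844 = 2 - 1844 = -1842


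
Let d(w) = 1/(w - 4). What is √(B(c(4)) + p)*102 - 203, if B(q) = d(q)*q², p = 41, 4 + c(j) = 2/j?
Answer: -203 + 17*√35430/5 ≈ 436.98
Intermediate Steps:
d(w) = 1/(-4 + w)
c(j) = -4 + 2/j
B(q) = q²/(-4 + q)
√(B(c(4)) + p)*102 - 203 = √((-4 + 2/4)²/(-4 + (-4 + 2/4)) + 41)*102 - 203 = √((-4 + 2*(¼))²/(-4 + (-4 + 2*(¼))) + 41)*102 - 203 = √((-4 + ½)²/(-4 + (-4 + ½)) + 41)*102 - 203 = √((-7/2)²/(-4 - 7/2) + 41)*102 - 203 = √(49/(4*(-15/2)) + 41)*102 - 203 = √((49/4)*(-2/15) + 41)*102 - 203 = √(-49/30 + 41)*102 - 203 = √(1181/30)*102 - 203 = (√35430/30)*102 - 203 = 17*√35430/5 - 203 = -203 + 17*√35430/5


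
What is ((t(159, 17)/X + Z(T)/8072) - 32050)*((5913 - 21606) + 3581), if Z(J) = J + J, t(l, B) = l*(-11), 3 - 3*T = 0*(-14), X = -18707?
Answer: 7327198181637012/18875363 ≈ 3.8819e+8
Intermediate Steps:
T = 1 (T = 1 - 0*(-14) = 1 - ⅓*0 = 1 + 0 = 1)
t(l, B) = -11*l
Z(J) = 2*J
((t(159, 17)/X + Z(T)/8072) - 32050)*((5913 - 21606) + 3581) = ((-11*159/(-18707) + (2*1)/8072) - 32050)*((5913 - 21606) + 3581) = ((-1749*(-1/18707) + 2*(1/8072)) - 32050)*(-15693 + 3581) = ((1749/18707 + 1/4036) - 32050)*(-12112) = (7077671/75501452 - 32050)*(-12112) = -2419814458929/75501452*(-12112) = 7327198181637012/18875363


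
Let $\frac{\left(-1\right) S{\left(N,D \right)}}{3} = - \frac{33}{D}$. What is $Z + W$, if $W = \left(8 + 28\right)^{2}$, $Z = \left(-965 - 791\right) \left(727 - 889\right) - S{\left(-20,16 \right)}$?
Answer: $\frac{4572189}{16} \approx 2.8576 \cdot 10^{5}$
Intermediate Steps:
$S{\left(N,D \right)} = \frac{99}{D}$ ($S{\left(N,D \right)} = - 3 \left(- \frac{33}{D}\right) = \frac{99}{D}$)
$Z = \frac{4551453}{16}$ ($Z = \left(-965 - 791\right) \left(727 - 889\right) - \frac{99}{16} = \left(-1756\right) \left(-162\right) - 99 \cdot \frac{1}{16} = 284472 - \frac{99}{16} = \frac{4551453}{16} \approx 2.8447 \cdot 10^{5}$)
$W = 1296$ ($W = 36^{2} = 1296$)
$Z + W = \frac{4551453}{16} + 1296 = \frac{4572189}{16}$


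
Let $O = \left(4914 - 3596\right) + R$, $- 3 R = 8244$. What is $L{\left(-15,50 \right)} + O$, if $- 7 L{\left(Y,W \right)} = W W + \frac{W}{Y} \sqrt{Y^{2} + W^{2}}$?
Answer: $- \frac{12510}{7} + \frac{50 \sqrt{109}}{21} \approx -1762.3$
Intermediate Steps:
$R = -2748$ ($R = \left(- \frac{1}{3}\right) 8244 = -2748$)
$O = -1430$ ($O = \left(4914 - 3596\right) - 2748 = 1318 - 2748 = -1430$)
$L{\left(Y,W \right)} = - \frac{W^{2}}{7} - \frac{W \sqrt{W^{2} + Y^{2}}}{7 Y}$ ($L{\left(Y,W \right)} = - \frac{W W + \frac{W}{Y} \sqrt{Y^{2} + W^{2}}}{7} = - \frac{W^{2} + \frac{W}{Y} \sqrt{W^{2} + Y^{2}}}{7} = - \frac{W^{2} + \frac{W \sqrt{W^{2} + Y^{2}}}{Y}}{7} = - \frac{W^{2}}{7} - \frac{W \sqrt{W^{2} + Y^{2}}}{7 Y}$)
$L{\left(-15,50 \right)} + O = \left(- \frac{1}{7}\right) 50 \frac{1}{-15} \left(\sqrt{50^{2} + \left(-15\right)^{2}} + 50 \left(-15\right)\right) - 1430 = \left(- \frac{1}{7}\right) 50 \left(- \frac{1}{15}\right) \left(\sqrt{2500 + 225} - 750\right) - 1430 = \left(- \frac{1}{7}\right) 50 \left(- \frac{1}{15}\right) \left(\sqrt{2725} - 750\right) - 1430 = \left(- \frac{1}{7}\right) 50 \left(- \frac{1}{15}\right) \left(5 \sqrt{109} - 750\right) - 1430 = \left(- \frac{1}{7}\right) 50 \left(- \frac{1}{15}\right) \left(-750 + 5 \sqrt{109}\right) - 1430 = \left(- \frac{2500}{7} + \frac{50 \sqrt{109}}{21}\right) - 1430 = - \frac{12510}{7} + \frac{50 \sqrt{109}}{21}$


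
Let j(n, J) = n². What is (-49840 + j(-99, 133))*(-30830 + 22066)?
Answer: 350901796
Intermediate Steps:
(-49840 + j(-99, 133))*(-30830 + 22066) = (-49840 + (-99)²)*(-30830 + 22066) = (-49840 + 9801)*(-8764) = -40039*(-8764) = 350901796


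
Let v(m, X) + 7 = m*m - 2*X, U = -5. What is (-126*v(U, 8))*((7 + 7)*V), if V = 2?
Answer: -7056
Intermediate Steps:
v(m, X) = -7 + m² - 2*X (v(m, X) = -7 + (m*m - 2*X) = -7 + (m² - 2*X) = -7 + m² - 2*X)
(-126*v(U, 8))*((7 + 7)*V) = (-126*(-7 + (-5)² - 2*8))*((7 + 7)*2) = (-126*(-7 + 25 - 16))*(14*2) = -126*2*28 = -252*28 = -7056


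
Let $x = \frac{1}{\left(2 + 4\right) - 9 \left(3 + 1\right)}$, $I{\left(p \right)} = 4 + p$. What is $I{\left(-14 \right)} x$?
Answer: $\frac{1}{3} \approx 0.33333$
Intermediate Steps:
$x = - \frac{1}{30}$ ($x = \frac{1}{6 - 36} = \frac{1}{-30} = - \frac{1}{30} \approx -0.033333$)
$I{\left(-14 \right)} x = \left(4 - 14\right) \left(- \frac{1}{30}\right) = \left(-10\right) \left(- \frac{1}{30}\right) = \frac{1}{3}$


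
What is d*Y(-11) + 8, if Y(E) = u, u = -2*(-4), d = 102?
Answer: 824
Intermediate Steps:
u = 8
Y(E) = 8
d*Y(-11) + 8 = 102*8 + 8 = 816 + 8 = 824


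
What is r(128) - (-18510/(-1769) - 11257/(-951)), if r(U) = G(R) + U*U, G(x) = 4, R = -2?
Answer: 27532327129/1682319 ≈ 16366.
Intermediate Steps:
r(U) = 4 + U² (r(U) = 4 + U*U = 4 + U²)
r(128) - (-18510/(-1769) - 11257/(-951)) = (4 + 128²) - (-18510/(-1769) - 11257/(-951)) = (4 + 16384) - (-18510*(-1/1769) - 11257*(-1/951)) = 16388 - (18510/1769 + 11257/951) = 16388 - 1*37516643/1682319 = 16388 - 37516643/1682319 = 27532327129/1682319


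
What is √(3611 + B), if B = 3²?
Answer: 2*√905 ≈ 60.166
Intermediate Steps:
B = 9
√(3611 + B) = √(3611 + 9) = √3620 = 2*√905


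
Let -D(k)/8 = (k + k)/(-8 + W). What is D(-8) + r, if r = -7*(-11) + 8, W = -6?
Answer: 531/7 ≈ 75.857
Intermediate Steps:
D(k) = 8*k/7 (D(k) = -8*(k + k)/(-8 - 6) = -8*2*k/(-14) = -8*2*k*(-1)/14 = -(-8)*k/7 = 8*k/7)
r = 85 (r = 77 + 8 = 85)
D(-8) + r = (8/7)*(-8) + 85 = -64/7 + 85 = 531/7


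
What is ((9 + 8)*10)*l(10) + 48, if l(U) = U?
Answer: 1748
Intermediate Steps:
((9 + 8)*10)*l(10) + 48 = ((9 + 8)*10)*10 + 48 = (17*10)*10 + 48 = 170*10 + 48 = 1700 + 48 = 1748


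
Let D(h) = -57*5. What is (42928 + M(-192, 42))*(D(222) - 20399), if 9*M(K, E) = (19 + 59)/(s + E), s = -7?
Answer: -93232426744/105 ≈ -8.8793e+8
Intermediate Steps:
D(h) = -285
M(K, E) = 26/(3*(-7 + E)) (M(K, E) = ((19 + 59)/(-7 + E))/9 = (78/(-7 + E))/9 = 26/(3*(-7 + E)))
(42928 + M(-192, 42))*(D(222) - 20399) = (42928 + 26/(3*(-7 + 42)))*(-285 - 20399) = (42928 + (26/3)/35)*(-20684) = (42928 + (26/3)*(1/35))*(-20684) = (42928 + 26/105)*(-20684) = (4507466/105)*(-20684) = -93232426744/105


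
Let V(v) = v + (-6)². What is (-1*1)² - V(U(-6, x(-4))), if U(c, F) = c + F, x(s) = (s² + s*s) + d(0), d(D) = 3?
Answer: -64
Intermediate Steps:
x(s) = 3 + 2*s² (x(s) = (s² + s*s) + 3 = (s² + s²) + 3 = 2*s² + 3 = 3 + 2*s²)
U(c, F) = F + c
V(v) = 36 + v (V(v) = v + 36 = 36 + v)
(-1*1)² - V(U(-6, x(-4))) = (-1*1)² - (36 + ((3 + 2*(-4)²) - 6)) = (-1)² - (36 + ((3 + 2*16) - 6)) = 1 - (36 + ((3 + 32) - 6)) = 1 - (36 + (35 - 6)) = 1 - (36 + 29) = 1 - 1*65 = 1 - 65 = -64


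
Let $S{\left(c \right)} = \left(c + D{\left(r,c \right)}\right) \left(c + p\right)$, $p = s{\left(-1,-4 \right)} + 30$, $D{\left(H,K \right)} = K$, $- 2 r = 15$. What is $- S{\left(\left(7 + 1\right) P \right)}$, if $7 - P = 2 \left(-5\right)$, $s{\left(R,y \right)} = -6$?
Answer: $-43520$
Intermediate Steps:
$r = - \frac{15}{2}$ ($r = \left(- \frac{1}{2}\right) 15 = - \frac{15}{2} \approx -7.5$)
$P = 17$ ($P = 7 - 2 \left(-5\right) = 7 - -10 = 7 + 10 = 17$)
$p = 24$ ($p = -6 + 30 = 24$)
$S{\left(c \right)} = 2 c \left(24 + c\right)$ ($S{\left(c \right)} = \left(c + c\right) \left(c + 24\right) = 2 c \left(24 + c\right)$)
$- S{\left(\left(7 + 1\right) P \right)} = - 2 \left(7 + 1\right) 17 \left(24 + \left(7 + 1\right) 17\right) = - 2 \cdot 8 \cdot 17 \left(24 + 8 \cdot 17\right) = - 2 \cdot 136 \left(24 + 136\right) = - 2 \cdot 136 \cdot 160 = \left(-1\right) 43520 = -43520$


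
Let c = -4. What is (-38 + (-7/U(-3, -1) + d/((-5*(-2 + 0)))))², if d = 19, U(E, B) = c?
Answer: 471969/400 ≈ 1179.9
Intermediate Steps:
U(E, B) = -4
(-38 + (-7/U(-3, -1) + d/((-5*(-2 + 0)))))² = (-38 + (-7/(-4) + 19/((-5*(-2 + 0)))))² = (-38 + (-7*(-¼) + 19/((-5*(-2)))))² = (-38 + (7/4 + 19/10))² = (-38 + 73/20)² = (-687/20)² = 471969/400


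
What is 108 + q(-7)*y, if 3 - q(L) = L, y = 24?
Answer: 348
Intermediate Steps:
q(L) = 3 - L
108 + q(-7)*y = 108 + (3 - 1*(-7))*24 = 108 + (3 + 7)*24 = 108 + 10*24 = 108 + 240 = 348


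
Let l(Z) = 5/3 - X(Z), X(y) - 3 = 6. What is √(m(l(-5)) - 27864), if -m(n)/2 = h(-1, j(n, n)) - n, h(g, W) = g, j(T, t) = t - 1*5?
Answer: I*√250890/3 ≈ 166.96*I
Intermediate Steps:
X(y) = 9 (X(y) = 3 + 6 = 9)
j(T, t) = -5 + t (j(T, t) = t - 5 = -5 + t)
l(Z) = -22/3 (l(Z) = 5/3 - 1*9 = 5*(⅓) - 9 = 5/3 - 9 = -22/3)
m(n) = 2 + 2*n (m(n) = -2*(-1 - n) = 2 + 2*n)
√(m(l(-5)) - 27864) = √((2 + 2*(-22/3)) - 27864) = √((2 - 44/3) - 27864) = √(-38/3 - 27864) = √(-83630/3) = I*√250890/3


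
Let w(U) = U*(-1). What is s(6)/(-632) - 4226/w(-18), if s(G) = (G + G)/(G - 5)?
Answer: -333881/1422 ≈ -234.80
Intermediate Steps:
s(G) = 2*G/(-5 + G) (s(G) = (2*G)/(-5 + G) = 2*G/(-5 + G))
w(U) = -U
s(6)/(-632) - 4226/w(-18) = (2*6/(-5 + 6))/(-632) - 4226/((-1*(-18))) = (2*6/1)*(-1/632) - 4226/18 = (2*6*1)*(-1/632) - 4226*1/18 = 12*(-1/632) - 2113/9 = -3/158 - 2113/9 = -333881/1422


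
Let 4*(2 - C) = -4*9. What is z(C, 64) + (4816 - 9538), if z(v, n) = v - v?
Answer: -4722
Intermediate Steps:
C = 11 (C = 2 - (-1)*9 = 2 - ¼*(-36) = 2 + 9 = 11)
z(v, n) = 0
z(C, 64) + (4816 - 9538) = 0 + (4816 - 9538) = 0 - 4722 = -4722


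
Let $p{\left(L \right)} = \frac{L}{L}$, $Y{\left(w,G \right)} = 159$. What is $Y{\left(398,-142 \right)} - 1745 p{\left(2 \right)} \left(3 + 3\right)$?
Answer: $-10311$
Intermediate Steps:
$p{\left(L \right)} = 1$
$Y{\left(398,-142 \right)} - 1745 p{\left(2 \right)} \left(3 + 3\right) = 159 - 1745 \cdot 1 \left(3 + 3\right) = 159 - 1745 \cdot 1 \cdot 6 = 159 - 1745 \cdot 6 = 159 - 10470 = -10311$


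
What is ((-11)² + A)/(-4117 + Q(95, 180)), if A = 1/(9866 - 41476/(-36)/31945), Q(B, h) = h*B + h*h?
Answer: 343220986084/128730454244717 ≈ 0.0026662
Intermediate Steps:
Q(B, h) = h² + B*h (Q(B, h) = B*h + h² = h² + B*h)
A = 287505/2836534699 (A = 1/(9866 - 41476*(-1/36)*(1/31945)) = 1/(9866 + (10369/9)*(1/31945)) = 1/(9866 + 10369/287505) = 1/(2836534699/287505) = 287505/2836534699 ≈ 0.00010136)
((-11)² + A)/(-4117 + Q(95, 180)) = ((-11)² + 287505/2836534699)/(-4117 + 180*(95 + 180)) = (121 + 287505/2836534699)/(-4117 + 180*275) = 343220986084/(2836534699*(-4117 + 49500)) = (343220986084/2836534699)/45383 = (343220986084/2836534699)*(1/45383) = 343220986084/128730454244717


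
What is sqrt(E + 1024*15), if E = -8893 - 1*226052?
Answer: I*sqrt(219585) ≈ 468.6*I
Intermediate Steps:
E = -234945 (E = -8893 - 226052 = -234945)
sqrt(E + 1024*15) = sqrt(-234945 + 1024*15) = sqrt(-234945 + 15360) = sqrt(-219585) = I*sqrt(219585)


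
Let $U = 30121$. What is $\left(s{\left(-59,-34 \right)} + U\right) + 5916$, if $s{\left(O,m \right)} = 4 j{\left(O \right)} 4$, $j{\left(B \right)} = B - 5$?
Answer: $35013$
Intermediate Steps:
$j{\left(B \right)} = -5 + B$ ($j{\left(B \right)} = B - 5 = -5 + B$)
$s{\left(O,m \right)} = -80 + 16 O$ ($s{\left(O,m \right)} = 4 \left(-5 + O\right) 4 = \left(-20 + 4 O\right) 4 = -80 + 16 O$)
$\left(s{\left(-59,-34 \right)} + U\right) + 5916 = \left(\left(-80 + 16 \left(-59\right)\right) + 30121\right) + 5916 = \left(\left(-80 - 944\right) + 30121\right) + 5916 = \left(-1024 + 30121\right) + 5916 = 29097 + 5916 = 35013$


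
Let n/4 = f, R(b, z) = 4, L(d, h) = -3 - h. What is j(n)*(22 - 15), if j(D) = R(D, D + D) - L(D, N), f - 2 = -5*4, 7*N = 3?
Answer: 52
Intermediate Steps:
N = 3/7 (N = (⅐)*3 = 3/7 ≈ 0.42857)
f = -18 (f = 2 - 5*4 = 2 - 20 = -18)
n = -72 (n = 4*(-18) = -72)
j(D) = 52/7 (j(D) = 4 - (-3 - 1*3/7) = 4 - (-3 - 3/7) = 4 - 1*(-24/7) = 4 + 24/7 = 52/7)
j(n)*(22 - 15) = 52*(22 - 15)/7 = (52/7)*7 = 52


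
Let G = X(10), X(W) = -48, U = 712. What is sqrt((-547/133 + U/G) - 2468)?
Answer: I*sqrt(1583697234)/798 ≈ 49.869*I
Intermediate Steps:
G = -48
sqrt((-547/133 + U/G) - 2468) = sqrt((-547/133 + 712/(-48)) - 2468) = sqrt((-547*1/133 + 712*(-1/48)) - 2468) = sqrt((-547/133 - 89/6) - 2468) = sqrt(-15119/798 - 2468) = sqrt(-1984583/798) = I*sqrt(1583697234)/798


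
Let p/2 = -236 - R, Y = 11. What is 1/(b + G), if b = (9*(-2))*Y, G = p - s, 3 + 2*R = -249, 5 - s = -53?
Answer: -1/476 ≈ -0.0021008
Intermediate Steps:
s = 58 (s = 5 - 1*(-53) = 5 + 53 = 58)
R = -126 (R = -3/2 + (½)*(-249) = -3/2 - 249/2 = -126)
p = -220 (p = 2*(-236 - 1*(-126)) = 2*(-236 + 126) = 2*(-110) = -220)
G = -278 (G = -220 - 1*58 = -220 - 58 = -278)
b = -198 (b = (9*(-2))*11 = -18*11 = -198)
1/(b + G) = 1/(-198 - 278) = 1/(-476) = -1/476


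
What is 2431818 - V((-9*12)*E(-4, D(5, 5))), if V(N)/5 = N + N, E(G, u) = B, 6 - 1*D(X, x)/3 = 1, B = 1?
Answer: 2432898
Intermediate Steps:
D(X, x) = 15 (D(X, x) = 18 - 3*1 = 18 - 3 = 15)
E(G, u) = 1
V(N) = 10*N (V(N) = 5*(N + N) = 5*(2*N) = 10*N)
2431818 - V((-9*12)*E(-4, D(5, 5))) = 2431818 - 10*-9*12*1 = 2431818 - 10*(-108*1) = 2431818 - 10*(-108) = 2431818 - 1*(-1080) = 2431818 + 1080 = 2432898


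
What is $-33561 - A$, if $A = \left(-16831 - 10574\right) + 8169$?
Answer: $-14325$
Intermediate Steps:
$A = -19236$ ($A = -27405 + 8169 = -19236$)
$-33561 - A = -33561 - -19236 = -33561 + 19236 = -14325$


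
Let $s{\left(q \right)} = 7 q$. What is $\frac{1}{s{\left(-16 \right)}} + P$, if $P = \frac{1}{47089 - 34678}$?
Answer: $- \frac{251}{28368} \approx -0.008848$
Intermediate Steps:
$P = \frac{1}{12411} \approx 8.0574 \cdot 10^{-5}$
$\frac{1}{s{\left(-16 \right)}} + P = \frac{1}{7 \left(-16\right)} + \frac{1}{12411} = \frac{1}{-112} + \frac{1}{12411} = - \frac{1}{112} + \frac{1}{12411} = - \frac{251}{28368}$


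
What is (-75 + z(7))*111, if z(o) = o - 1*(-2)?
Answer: -7326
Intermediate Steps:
z(o) = 2 + o (z(o) = o + 2 = 2 + o)
(-75 + z(7))*111 = (-75 + (2 + 7))*111 = (-75 + 9)*111 = -66*111 = -7326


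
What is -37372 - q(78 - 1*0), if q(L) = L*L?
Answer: -43456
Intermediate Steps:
q(L) = L²
-37372 - q(78 - 1*0) = -37372 - (78 - 1*0)² = -37372 - (78 + 0)² = -37372 - 1*78² = -37372 - 1*6084 = -37372 - 6084 = -43456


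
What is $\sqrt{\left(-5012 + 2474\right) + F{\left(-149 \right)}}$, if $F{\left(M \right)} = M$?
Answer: $i \sqrt{2687} \approx 51.836 i$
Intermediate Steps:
$\sqrt{\left(-5012 + 2474\right) + F{\left(-149 \right)}} = \sqrt{\left(-5012 + 2474\right) - 149} = \sqrt{-2538 - 149} = \sqrt{-2687} = i \sqrt{2687}$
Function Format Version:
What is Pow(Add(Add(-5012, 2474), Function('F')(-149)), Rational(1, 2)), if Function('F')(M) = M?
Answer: Mul(I, Pow(2687, Rational(1, 2))) ≈ Mul(51.836, I)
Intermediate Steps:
Pow(Add(Add(-5012, 2474), Function('F')(-149)), Rational(1, 2)) = Pow(Add(Add(-5012, 2474), -149), Rational(1, 2)) = Pow(Add(-2538, -149), Rational(1, 2)) = Pow(-2687, Rational(1, 2)) = Mul(I, Pow(2687, Rational(1, 2)))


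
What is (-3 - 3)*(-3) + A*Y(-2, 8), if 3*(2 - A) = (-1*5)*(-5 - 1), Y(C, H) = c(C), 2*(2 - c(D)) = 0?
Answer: 2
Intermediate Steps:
c(D) = 2 (c(D) = 2 - 1/2*0 = 2 + 0 = 2)
Y(C, H) = 2
A = -8 (A = 2 - (-1*5)*(-5 - 1)/3 = 2 - (-5)*(-6)/3 = 2 - 1/3*30 = 2 - 10 = -8)
(-3 - 3)*(-3) + A*Y(-2, 8) = (-3 - 3)*(-3) - 8*2 = -6*(-3) - 16 = 18 - 16 = 2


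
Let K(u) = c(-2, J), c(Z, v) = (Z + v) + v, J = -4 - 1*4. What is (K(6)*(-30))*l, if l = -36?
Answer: -19440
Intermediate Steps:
J = -8 (J = -4 - 4 = -8)
c(Z, v) = Z + 2*v
K(u) = -18 (K(u) = -2 + 2*(-8) = -2 - 16 = -18)
(K(6)*(-30))*l = -18*(-30)*(-36) = 540*(-36) = -19440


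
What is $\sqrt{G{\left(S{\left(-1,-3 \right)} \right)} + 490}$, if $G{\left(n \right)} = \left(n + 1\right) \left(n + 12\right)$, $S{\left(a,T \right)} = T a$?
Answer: $5 \sqrt{22} \approx 23.452$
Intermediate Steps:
$G{\left(n \right)} = \left(1 + n\right) \left(12 + n\right)$
$\sqrt{G{\left(S{\left(-1,-3 \right)} \right)} + 490} = \sqrt{\left(12 + \left(\left(-3\right) \left(-1\right)\right)^{2} + 13 \left(\left(-3\right) \left(-1\right)\right)\right) + 490} = \sqrt{\left(12 + 3^{2} + 13 \cdot 3\right) + 490} = \sqrt{\left(12 + 9 + 39\right) + 490} = \sqrt{60 + 490} = \sqrt{550} = 5 \sqrt{22}$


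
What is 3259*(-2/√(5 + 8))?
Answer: -6518*√13/13 ≈ -1807.8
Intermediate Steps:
3259*(-2/√(5 + 8)) = 3259*(-2*√13/13) = -6518*√13/13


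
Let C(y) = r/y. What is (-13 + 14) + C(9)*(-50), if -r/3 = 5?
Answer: 253/3 ≈ 84.333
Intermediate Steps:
r = -15 (r = -3*5 = -15)
C(y) = -15/y
(-13 + 14) + C(9)*(-50) = (-13 + 14) - 15/9*(-50) = 1 - 15*⅑*(-50) = 1 - 5/3*(-50) = 1 + 250/3 = 253/3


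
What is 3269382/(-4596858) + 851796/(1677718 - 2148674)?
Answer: -227305013590/90204910677 ≈ -2.5199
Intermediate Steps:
3269382/(-4596858) + 851796/(1677718 - 2148674) = 3269382*(-1/4596858) + 851796/(-470956) = -544897/766143 + 851796*(-1/470956) = -544897/766143 - 212949/117739 = -227305013590/90204910677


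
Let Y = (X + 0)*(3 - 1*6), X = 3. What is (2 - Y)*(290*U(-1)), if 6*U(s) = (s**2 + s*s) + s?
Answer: 1595/3 ≈ 531.67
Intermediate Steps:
U(s) = s**2/3 + s/6 (U(s) = ((s**2 + s*s) + s)/6 = ((s**2 + s**2) + s)/6 = (2*s**2 + s)/6 = (s + 2*s**2)/6 = s**2/3 + s/6)
Y = -9 (Y = (3 + 0)*(3 - 1*6) = 3*(3 - 6) = 3*(-3) = -9)
(2 - Y)*(290*U(-1)) = (2 - 1*(-9))*(290*((1/6)*(-1)*(1 + 2*(-1)))) = (2 + 9)*(290*((1/6)*(-1)*(1 - 2))) = 11*(290*((1/6)*(-1)*(-1))) = 11*(290*(1/6)) = 11*(145/3) = 1595/3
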